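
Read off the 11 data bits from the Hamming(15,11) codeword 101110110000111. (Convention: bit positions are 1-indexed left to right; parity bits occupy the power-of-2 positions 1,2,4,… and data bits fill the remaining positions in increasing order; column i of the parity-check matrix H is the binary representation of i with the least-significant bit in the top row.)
Parity bits occupy power-of-2 positions; data bits are at positions {3,5,6,7,9,10,11,12,13,14,15} (1-indexed).
Extract: c[3]=1 c[5]=1 c[6]=0 c[7]=1 c[9]=0 c[10]=0 c[11]=0 c[12]=0 c[13]=1 c[14]=1 c[15]=1
Data = 11010000111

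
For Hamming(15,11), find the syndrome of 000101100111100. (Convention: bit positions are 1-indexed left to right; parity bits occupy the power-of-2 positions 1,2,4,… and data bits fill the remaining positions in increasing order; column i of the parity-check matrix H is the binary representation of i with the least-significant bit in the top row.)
Syndrome s = H · r^T (mod 2), r = 000101100111100:
  s[0] = (101010101010101)·(000101100111100) mod 2 = 0+0+0+0+0+0+1+0+0+0+1+0+1+0+0 mod 2 = 1
  s[1] = (011001100110011)·(000101100111100) mod 2 = 0+0+0+0+0+1+1+0+0+1+1+0+0+0+0 mod 2 = 0
  s[2] = (000111100001111)·(000101100111100) mod 2 = 0+0+0+1+0+1+1+0+0+0+0+1+1+0+0 mod 2 = 1
  s[3] = (000000011111111)·(000101100111100) mod 2 = 0+0+0+0+0+0+0+0+0+1+1+1+1+0+0 mod 2 = 0
Syndrome = 1010
Non-zero syndrome: error at position 5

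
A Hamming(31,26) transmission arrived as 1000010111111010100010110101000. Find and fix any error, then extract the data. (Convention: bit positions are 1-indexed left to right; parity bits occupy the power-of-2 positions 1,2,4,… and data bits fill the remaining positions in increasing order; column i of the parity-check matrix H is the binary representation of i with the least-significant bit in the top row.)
Syndrome s = H · r^T (mod 2), r = 1000010111111010100010110101000:
  s[0] = (1010101010101010101010101010101)·(1000010111111010100010110101000) mod 2 = 1+0+0+0+0+0+0+0+1+0+1+0+1+0+1+0+1+0+0+0+1+0+1+0+0+0+0+0+0+0+0 mod 2 = 0
  s[1] = (0110011001100110011001100110011)·(1000010111111010100010110101000) mod 2 = 0+0+0+0+0+1+0+0+0+1+1+0+0+0+1+0+0+0+0+0+0+0+1+0+0+1+0+0+0+0+0 mod 2 = 0
  s[2] = (0001111000011110000111100001111)·(1000010111111010100010110101000) mod 2 = 0+0+0+0+0+1+0+0+0+0+0+1+1+0+1+0+0+0+0+0+1+0+1+0+0+0+0+1+0+0+0 mod 2 = 1
  s[3] = (0000000111111110000000011111111)·(1000010111111010100010110101000) mod 2 = 0+0+0+0+0+0+0+1+1+1+1+1+1+0+1+0+0+0+0+0+0+0+0+1+0+1+0+1+0+0+0 mod 2 = 0
  s[4] = (0000000000000001111111111111111)·(1000010111111010100010110101000) mod 2 = 0+0+0+0+0+0+0+0+0+0+0+0+0+0+0+0+1+0+0+0+1+0+1+1+0+1+0+1+0+0+0 mod 2 = 0
Syndrome = 00100
Column 4 of H equals this syndrome → error at bit 4 (1-indexed).
Flip bit 4: 1000010111111010100010110101000 → 1001010111111010100010110101000
Extract data bits at positions {3,5,6,7,9,10,11,12,13,14,15,17,18,19,20,21,22,23,24,25,26,27,28,29,30,31}: 00101111101100010110101000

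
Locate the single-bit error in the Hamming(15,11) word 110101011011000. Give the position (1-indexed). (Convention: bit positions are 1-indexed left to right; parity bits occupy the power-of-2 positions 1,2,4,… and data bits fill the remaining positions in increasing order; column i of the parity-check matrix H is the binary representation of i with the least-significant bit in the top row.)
Syndrome s = H · r^T (mod 2), r = 110101011011000:
  s[0] = (101010101010101)·(110101011011000) mod 2 = 1+0+0+0+0+0+0+0+1+0+1+0+0+0+0 mod 2 = 1
  s[1] = (011001100110011)·(110101011011000) mod 2 = 0+1+0+0+0+1+0+0+0+0+1+0+0+0+0 mod 2 = 1
  s[2] = (000111100001111)·(110101011011000) mod 2 = 0+0+0+1+0+1+0+0+0+0+0+1+0+0+0 mod 2 = 1
  s[3] = (000000011111111)·(110101011011000) mod 2 = 0+0+0+0+0+0+0+1+1+0+1+1+0+0+0 mod 2 = 0
Syndrome = 1110
Column i of H is the binary representation of i, so the syndrome is the binary index of the flipped bit.
Read s = 1110 with s[0] as LSB: 1·2^0 + 1·2^1 + 1·2^2 + 0·2^3 = 7.
Error is at bit position 7.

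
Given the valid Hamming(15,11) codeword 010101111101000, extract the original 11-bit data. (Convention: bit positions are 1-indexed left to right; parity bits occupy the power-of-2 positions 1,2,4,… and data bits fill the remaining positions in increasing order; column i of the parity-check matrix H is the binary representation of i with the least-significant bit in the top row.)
Parity bits occupy power-of-2 positions; data bits are at positions {3,5,6,7,9,10,11,12,13,14,15} (1-indexed).
Extract: c[3]=0 c[5]=0 c[6]=1 c[7]=1 c[9]=1 c[10]=1 c[11]=0 c[12]=1 c[13]=0 c[14]=0 c[15]=0
Data = 00111101000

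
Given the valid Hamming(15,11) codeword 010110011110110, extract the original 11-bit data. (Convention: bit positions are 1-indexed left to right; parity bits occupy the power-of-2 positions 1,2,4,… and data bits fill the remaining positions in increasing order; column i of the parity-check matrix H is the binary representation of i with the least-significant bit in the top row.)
Parity bits occupy power-of-2 positions; data bits are at positions {3,5,6,7,9,10,11,12,13,14,15} (1-indexed).
Extract: c[3]=0 c[5]=1 c[6]=0 c[7]=0 c[9]=1 c[10]=1 c[11]=1 c[12]=0 c[13]=1 c[14]=1 c[15]=0
Data = 01001110110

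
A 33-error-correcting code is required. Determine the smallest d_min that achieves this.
Correcting t errors requires d_min ≥ 2t + 1 = 2·33 + 1 = 67.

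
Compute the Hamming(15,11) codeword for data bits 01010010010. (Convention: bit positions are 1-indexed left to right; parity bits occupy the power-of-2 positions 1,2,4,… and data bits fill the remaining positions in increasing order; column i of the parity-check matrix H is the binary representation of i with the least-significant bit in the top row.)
Codeword c = d · G (mod 2), d = 01010010010:
  c[0] = d·G[:,0] = (01010010010)·(11011010101) mod 2 = 0+1+0+1+0+0+1+0+0+0+0 mod 2 = 1
  c[1] = d·G[:,1] = (01010010010)·(10110110011) mod 2 = 0+0+0+1+0+0+1+0+0+1+0 mod 2 = 1
  c[2] = d·G[:,2] = (01010010010)·(10000000000) mod 2 = 0+0+0+0+0+0+0+0+0+0+0 mod 2 = 0
  c[3] = d·G[:,3] = (01010010010)·(01110001111) mod 2 = 0+1+0+1+0+0+0+0+0+1+0 mod 2 = 1
  c[4] = d·G[:,4] = (01010010010)·(01000000000) mod 2 = 0+1+0+0+0+0+0+0+0+0+0 mod 2 = 1
  c[5] = d·G[:,5] = (01010010010)·(00100000000) mod 2 = 0+0+0+0+0+0+0+0+0+0+0 mod 2 = 0
  c[6] = d·G[:,6] = (01010010010)·(00010000000) mod 2 = 0+0+0+1+0+0+0+0+0+0+0 mod 2 = 1
  c[7] = d·G[:,7] = (01010010010)·(00001111111) mod 2 = 0+0+0+0+0+0+1+0+0+1+0 mod 2 = 0
  c[8] = d·G[:,8] = (01010010010)·(00001000000) mod 2 = 0+0+0+0+0+0+0+0+0+0+0 mod 2 = 0
  c[9] = d·G[:,9] = (01010010010)·(00000100000) mod 2 = 0+0+0+0+0+0+0+0+0+0+0 mod 2 = 0
  c[10] = d·G[:,10] = (01010010010)·(00000010000) mod 2 = 0+0+0+0+0+0+1+0+0+0+0 mod 2 = 1
  c[11] = d·G[:,11] = (01010010010)·(00000001000) mod 2 = 0+0+0+0+0+0+0+0+0+0+0 mod 2 = 0
  c[12] = d·G[:,12] = (01010010010)·(00000000100) mod 2 = 0+0+0+0+0+0+0+0+0+0+0 mod 2 = 0
  c[13] = d·G[:,13] = (01010010010)·(00000000010) mod 2 = 0+0+0+0+0+0+0+0+0+1+0 mod 2 = 1
  c[14] = d·G[:,14] = (01010010010)·(00000000001) mod 2 = 0+0+0+0+0+0+0+0+0+0+0 mod 2 = 0
Codeword = 110110100010010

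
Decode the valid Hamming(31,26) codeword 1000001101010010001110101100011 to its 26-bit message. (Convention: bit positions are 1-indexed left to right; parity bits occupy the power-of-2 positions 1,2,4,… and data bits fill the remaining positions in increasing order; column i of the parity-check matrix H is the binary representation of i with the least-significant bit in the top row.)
Parity bits occupy power-of-2 positions; data bits are at positions {3,5,6,7,9,10,11,12,13,14,15,17,18,19,20,21,22,23,24,25,26,27,28,29,30,31} (1-indexed).
Extract: c[3]=0 c[5]=0 c[6]=0 c[7]=1 c[9]=0 c[10]=1 c[11]=0 c[12]=1 c[13]=0 c[14]=0 c[15]=1 c[17]=0 c[18]=0 c[19]=1 c[20]=1 c[21]=1 c[22]=0 c[23]=1 c[24]=0 c[25]=1 c[26]=1 c[27]=0 c[28]=0 c[29]=0 c[30]=1 c[31]=1
Data = 00010101001001110101100011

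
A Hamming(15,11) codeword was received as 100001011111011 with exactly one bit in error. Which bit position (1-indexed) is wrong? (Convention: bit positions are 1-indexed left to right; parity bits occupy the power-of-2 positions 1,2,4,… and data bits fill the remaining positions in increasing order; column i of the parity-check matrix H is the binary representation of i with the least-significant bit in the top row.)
Syndrome s = H · r^T (mod 2), r = 100001011111011:
  s[0] = (101010101010101)·(100001011111011) mod 2 = 1+0+0+0+0+0+0+0+1+0+1+0+0+0+1 mod 2 = 0
  s[1] = (011001100110011)·(100001011111011) mod 2 = 0+0+0+0+0+1+0+0+0+1+1+0+0+1+1 mod 2 = 1
  s[2] = (000111100001111)·(100001011111011) mod 2 = 0+0+0+0+0+1+0+0+0+0+0+1+0+1+1 mod 2 = 0
  s[3] = (000000011111111)·(100001011111011) mod 2 = 0+0+0+0+0+0+0+1+1+1+1+1+0+1+1 mod 2 = 1
Syndrome = 0101
Column i of H is the binary representation of i, so the syndrome is the binary index of the flipped bit.
Read s = 0101 with s[0] as LSB: 0·2^0 + 1·2^1 + 0·2^2 + 1·2^3 = 10.
Error is at bit position 10.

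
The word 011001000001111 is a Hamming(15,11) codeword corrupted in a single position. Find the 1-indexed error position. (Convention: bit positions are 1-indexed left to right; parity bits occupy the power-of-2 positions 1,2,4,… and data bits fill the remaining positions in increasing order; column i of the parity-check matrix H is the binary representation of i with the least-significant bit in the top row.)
Syndrome s = H · r^T (mod 2), r = 011001000001111:
  s[0] = (101010101010101)·(011001000001111) mod 2 = 0+0+1+0+0+0+0+0+0+0+0+0+1+0+1 mod 2 = 1
  s[1] = (011001100110011)·(011001000001111) mod 2 = 0+1+1+0+0+1+0+0+0+0+0+0+0+1+1 mod 2 = 1
  s[2] = (000111100001111)·(011001000001111) mod 2 = 0+0+0+0+0+1+0+0+0+0+0+1+1+1+1 mod 2 = 1
  s[3] = (000000011111111)·(011001000001111) mod 2 = 0+0+0+0+0+0+0+0+0+0+0+1+1+1+1 mod 2 = 0
Syndrome = 1110
Column i of H is the binary representation of i, so the syndrome is the binary index of the flipped bit.
Read s = 1110 with s[0] as LSB: 1·2^0 + 1·2^1 + 1·2^2 + 0·2^3 = 7.
Error is at bit position 7.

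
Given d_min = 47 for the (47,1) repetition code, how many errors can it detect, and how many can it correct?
Detection only: up to d_min − 1 = 46 errors.
Correction: up to ⌊(d_min − 1)/2⌋ = ⌊46/2⌋ = 23 errors.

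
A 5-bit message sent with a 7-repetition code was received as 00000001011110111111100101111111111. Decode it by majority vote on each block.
Split into 7-bit blocks and majority-vote each:
  block 1 = 0000000: 0 ones, 7 zeros → 0
  block 2 = 1011110: 5 ones, 2 zeros → 1
  block 3 = 1111111: 7 ones, 0 zeros → 1
  block 4 = 0010111: 4 ones, 3 zeros → 1
  block 5 = 1111111: 7 ones, 0 zeros → 1
Decoded = 01111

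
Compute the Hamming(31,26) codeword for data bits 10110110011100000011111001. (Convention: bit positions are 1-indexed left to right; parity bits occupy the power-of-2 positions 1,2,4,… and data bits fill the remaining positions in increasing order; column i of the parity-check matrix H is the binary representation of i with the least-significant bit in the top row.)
Codeword c = d · G (mod 2), d = 10110110011100000011111001:
  c[0] = d·G[:,0] = (10110110011100000011111001)·(11011010101101010101010101) mod 2 = 1+0+0+1+0+0+1+0+0+0+1+1+0+0+0+0+0+0+0+1+0+1+0+0+0+1 mod 2 = 0
  c[1] = d·G[:,1] = (10110110011100000011111001)·(10110110011011001100110011) mod 2 = 1+0+1+1+0+1+1+0+0+1+1+0+0+0+0+0+0+0+0+0+1+1+0+0+0+1 mod 2 = 0
  c[2] = d·G[:,2] = (10110110011100000011111001)·(10000000000000000000000000) mod 2 = 1+0+0+0+0+0+0+0+0+0+0+0+0+0+0+0+0+0+0+0+0+0+0+0+0+0 mod 2 = 1
  c[3] = d·G[:,3] = (10110110011100000011111001)·(01110001111000111100001111) mod 2 = 0+0+1+1+0+0+0+0+0+1+1+0+0+0+0+0+0+0+0+0+0+0+1+0+0+1 mod 2 = 0
  c[4] = d·G[:,4] = (10110110011100000011111001)·(01000000000000000000000000) mod 2 = 0+0+0+0+0+0+0+0+0+0+0+0+0+0+0+0+0+0+0+0+0+0+0+0+0+0 mod 2 = 0
  c[5] = d·G[:,5] = (10110110011100000011111001)·(00100000000000000000000000) mod 2 = 0+0+1+0+0+0+0+0+0+0+0+0+0+0+0+0+0+0+0+0+0+0+0+0+0+0 mod 2 = 1
  c[6] = d·G[:,6] = (10110110011100000011111001)·(00010000000000000000000000) mod 2 = 0+0+0+1+0+0+0+0+0+0+0+0+0+0+0+0+0+0+0+0+0+0+0+0+0+0 mod 2 = 1
  c[7] = d·G[:,7] = (10110110011100000011111001)·(00001111111000000011111111) mod 2 = 0+0+0+0+0+1+1+0+0+1+1+0+0+0+0+0+0+0+1+1+1+1+1+0+0+1 mod 2 = 0
  c[8] = d·G[:,8] = (10110110011100000011111001)·(00001000000000000000000000) mod 2 = 0+0+0+0+0+0+0+0+0+0+0+0+0+0+0+0+0+0+0+0+0+0+0+0+0+0 mod 2 = 0
  c[9] = d·G[:,9] = (10110110011100000011111001)·(00000100000000000000000000) mod 2 = 0+0+0+0+0+1+0+0+0+0+0+0+0+0+0+0+0+0+0+0+0+0+0+0+0+0 mod 2 = 1
  c[10] = d·G[:,10] = (10110110011100000011111001)·(00000010000000000000000000) mod 2 = 0+0+0+0+0+0+1+0+0+0+0+0+0+0+0+0+0+0+0+0+0+0+0+0+0+0 mod 2 = 1
  c[11] = d·G[:,11] = (10110110011100000011111001)·(00000001000000000000000000) mod 2 = 0+0+0+0+0+0+0+0+0+0+0+0+0+0+0+0+0+0+0+0+0+0+0+0+0+0 mod 2 = 0
  c[12] = d·G[:,12] = (10110110011100000011111001)·(00000000100000000000000000) mod 2 = 0+0+0+0+0+0+0+0+0+0+0+0+0+0+0+0+0+0+0+0+0+0+0+0+0+0 mod 2 = 0
  c[13] = d·G[:,13] = (10110110011100000011111001)·(00000000010000000000000000) mod 2 = 0+0+0+0+0+0+0+0+0+1+0+0+0+0+0+0+0+0+0+0+0+0+0+0+0+0 mod 2 = 1
  c[14] = d·G[:,14] = (10110110011100000011111001)·(00000000001000000000000000) mod 2 = 0+0+0+0+0+0+0+0+0+0+1+0+0+0+0+0+0+0+0+0+0+0+0+0+0+0 mod 2 = 1
  c[15] = d·G[:,15] = (10110110011100000011111001)·(00000000000111111111111111) mod 2 = 0+0+0+0+0+0+0+0+0+0+0+1+0+0+0+0+0+0+1+1+1+1+1+0+0+1 mod 2 = 1
  c[16] = d·G[:,16] = (10110110011100000011111001)·(00000000000100000000000000) mod 2 = 0+0+0+0+0+0+0+0+0+0+0+1+0+0+0+0+0+0+0+0+0+0+0+0+0+0 mod 2 = 1
  c[17] = d·G[:,17] = (10110110011100000011111001)·(00000000000010000000000000) mod 2 = 0+0+0+0+0+0+0+0+0+0+0+0+0+0+0+0+0+0+0+0+0+0+0+0+0+0 mod 2 = 0
  c[18] = d·G[:,18] = (10110110011100000011111001)·(00000000000001000000000000) mod 2 = 0+0+0+0+0+0+0+0+0+0+0+0+0+0+0+0+0+0+0+0+0+0+0+0+0+0 mod 2 = 0
  c[19] = d·G[:,19] = (10110110011100000011111001)·(00000000000000100000000000) mod 2 = 0+0+0+0+0+0+0+0+0+0+0+0+0+0+0+0+0+0+0+0+0+0+0+0+0+0 mod 2 = 0
  c[20] = d·G[:,20] = (10110110011100000011111001)·(00000000000000010000000000) mod 2 = 0+0+0+0+0+0+0+0+0+0+0+0+0+0+0+0+0+0+0+0+0+0+0+0+0+0 mod 2 = 0
  c[21] = d·G[:,21] = (10110110011100000011111001)·(00000000000000001000000000) mod 2 = 0+0+0+0+0+0+0+0+0+0+0+0+0+0+0+0+0+0+0+0+0+0+0+0+0+0 mod 2 = 0
  c[22] = d·G[:,22] = (10110110011100000011111001)·(00000000000000000100000000) mod 2 = 0+0+0+0+0+0+0+0+0+0+0+0+0+0+0+0+0+0+0+0+0+0+0+0+0+0 mod 2 = 0
  c[23] = d·G[:,23] = (10110110011100000011111001)·(00000000000000000010000000) mod 2 = 0+0+0+0+0+0+0+0+0+0+0+0+0+0+0+0+0+0+1+0+0+0+0+0+0+0 mod 2 = 1
  c[24] = d·G[:,24] = (10110110011100000011111001)·(00000000000000000001000000) mod 2 = 0+0+0+0+0+0+0+0+0+0+0+0+0+0+0+0+0+0+0+1+0+0+0+0+0+0 mod 2 = 1
  c[25] = d·G[:,25] = (10110110011100000011111001)·(00000000000000000000100000) mod 2 = 0+0+0+0+0+0+0+0+0+0+0+0+0+0+0+0+0+0+0+0+1+0+0+0+0+0 mod 2 = 1
  c[26] = d·G[:,26] = (10110110011100000011111001)·(00000000000000000000010000) mod 2 = 0+0+0+0+0+0+0+0+0+0+0+0+0+0+0+0+0+0+0+0+0+1+0+0+0+0 mod 2 = 1
  c[27] = d·G[:,27] = (10110110011100000011111001)·(00000000000000000000001000) mod 2 = 0+0+0+0+0+0+0+0+0+0+0+0+0+0+0+0+0+0+0+0+0+0+1+0+0+0 mod 2 = 1
  c[28] = d·G[:,28] = (10110110011100000011111001)·(00000000000000000000000100) mod 2 = 0+0+0+0+0+0+0+0+0+0+0+0+0+0+0+0+0+0+0+0+0+0+0+0+0+0 mod 2 = 0
  c[29] = d·G[:,29] = (10110110011100000011111001)·(00000000000000000000000010) mod 2 = 0+0+0+0+0+0+0+0+0+0+0+0+0+0+0+0+0+0+0+0+0+0+0+0+0+0 mod 2 = 0
  c[30] = d·G[:,30] = (10110110011100000011111001)·(00000000000000000000000001) mod 2 = 0+0+0+0+0+0+0+0+0+0+0+0+0+0+0+0+0+0+0+0+0+0+0+0+0+1 mod 2 = 1
Codeword = 0010011001100111100000011111001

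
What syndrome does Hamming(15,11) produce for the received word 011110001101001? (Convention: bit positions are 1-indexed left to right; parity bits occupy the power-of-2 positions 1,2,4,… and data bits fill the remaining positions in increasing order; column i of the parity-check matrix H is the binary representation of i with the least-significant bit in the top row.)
Syndrome s = H · r^T (mod 2), r = 011110001101001:
  s[0] = (101010101010101)·(011110001101001) mod 2 = 0+0+1+0+1+0+0+0+1+0+0+0+0+0+1 mod 2 = 0
  s[1] = (011001100110011)·(011110001101001) mod 2 = 0+1+1+0+0+0+0+0+0+1+0+0+0+0+1 mod 2 = 0
  s[2] = (000111100001111)·(011110001101001) mod 2 = 0+0+0+1+1+0+0+0+0+0+0+1+0+0+1 mod 2 = 0
  s[3] = (000000011111111)·(011110001101001) mod 2 = 0+0+0+0+0+0+0+0+1+1+0+1+0+0+1 mod 2 = 0
Syndrome = 0000
s = 0: no error detected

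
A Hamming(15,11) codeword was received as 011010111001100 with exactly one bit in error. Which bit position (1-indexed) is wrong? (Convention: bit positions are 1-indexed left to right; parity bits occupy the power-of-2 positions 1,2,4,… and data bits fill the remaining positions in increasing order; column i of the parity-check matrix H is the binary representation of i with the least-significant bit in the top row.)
Syndrome s = H · r^T (mod 2), r = 011010111001100:
  s[0] = (101010101010101)·(011010111001100) mod 2 = 0+0+1+0+1+0+1+0+1+0+0+0+1+0+0 mod 2 = 1
  s[1] = (011001100110011)·(011010111001100) mod 2 = 0+1+1+0+0+0+1+0+0+0+0+0+0+0+0 mod 2 = 1
  s[2] = (000111100001111)·(011010111001100) mod 2 = 0+0+0+0+1+0+1+0+0+0+0+1+1+0+0 mod 2 = 0
  s[3] = (000000011111111)·(011010111001100) mod 2 = 0+0+0+0+0+0+0+1+1+0+0+1+1+0+0 mod 2 = 0
Syndrome = 1100
Column i of H is the binary representation of i, so the syndrome is the binary index of the flipped bit.
Read s = 1100 with s[0] as LSB: 1·2^0 + 1·2^1 + 0·2^2 + 0·2^3 = 3.
Error is at bit position 3.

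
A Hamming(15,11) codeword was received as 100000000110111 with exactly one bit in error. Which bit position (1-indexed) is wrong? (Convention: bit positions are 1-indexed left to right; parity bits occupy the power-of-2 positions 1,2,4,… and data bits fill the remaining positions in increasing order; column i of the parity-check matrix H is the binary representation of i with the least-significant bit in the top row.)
Syndrome s = H · r^T (mod 2), r = 100000000110111:
  s[0] = (101010101010101)·(100000000110111) mod 2 = 1+0+0+0+0+0+0+0+0+0+1+0+1+0+1 mod 2 = 0
  s[1] = (011001100110011)·(100000000110111) mod 2 = 0+0+0+0+0+0+0+0+0+1+1+0+0+1+1 mod 2 = 0
  s[2] = (000111100001111)·(100000000110111) mod 2 = 0+0+0+0+0+0+0+0+0+0+0+0+1+1+1 mod 2 = 1
  s[3] = (000000011111111)·(100000000110111) mod 2 = 0+0+0+0+0+0+0+0+0+1+1+0+1+1+1 mod 2 = 1
Syndrome = 0011
Column i of H is the binary representation of i, so the syndrome is the binary index of the flipped bit.
Read s = 0011 with s[0] as LSB: 0·2^0 + 0·2^1 + 1·2^2 + 1·2^3 = 12.
Error is at bit position 12.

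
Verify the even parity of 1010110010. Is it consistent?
Sum of all bits: 1+0+1+0+1+1+0+0+1+0 = 5; 5 mod 2 = 1. Result is 1 → parity error detected.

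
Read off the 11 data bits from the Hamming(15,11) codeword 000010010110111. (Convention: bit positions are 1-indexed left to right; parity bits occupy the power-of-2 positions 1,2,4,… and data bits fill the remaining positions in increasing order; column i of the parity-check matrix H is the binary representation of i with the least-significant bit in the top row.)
Parity bits occupy power-of-2 positions; data bits are at positions {3,5,6,7,9,10,11,12,13,14,15} (1-indexed).
Extract: c[3]=0 c[5]=1 c[6]=0 c[7]=0 c[9]=0 c[10]=1 c[11]=1 c[12]=0 c[13]=1 c[14]=1 c[15]=1
Data = 01000110111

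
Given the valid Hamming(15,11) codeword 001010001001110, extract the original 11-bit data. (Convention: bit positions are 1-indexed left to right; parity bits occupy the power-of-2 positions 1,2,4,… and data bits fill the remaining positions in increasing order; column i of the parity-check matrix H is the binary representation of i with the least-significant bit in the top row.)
Parity bits occupy power-of-2 positions; data bits are at positions {3,5,6,7,9,10,11,12,13,14,15} (1-indexed).
Extract: c[3]=1 c[5]=1 c[6]=0 c[7]=0 c[9]=1 c[10]=0 c[11]=0 c[12]=1 c[13]=1 c[14]=1 c[15]=0
Data = 11001001110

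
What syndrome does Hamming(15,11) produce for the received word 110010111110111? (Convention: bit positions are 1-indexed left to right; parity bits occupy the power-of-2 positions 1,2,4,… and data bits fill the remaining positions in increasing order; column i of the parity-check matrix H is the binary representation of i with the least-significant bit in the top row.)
Syndrome s = H · r^T (mod 2), r = 110010111110111:
  s[0] = (101010101010101)·(110010111110111) mod 2 = 1+0+0+0+1+0+1+0+1+0+1+0+1+0+1 mod 2 = 1
  s[1] = (011001100110011)·(110010111110111) mod 2 = 0+1+0+0+0+0+1+0+0+1+1+0+0+1+1 mod 2 = 0
  s[2] = (000111100001111)·(110010111110111) mod 2 = 0+0+0+0+1+0+1+0+0+0+0+0+1+1+1 mod 2 = 1
  s[3] = (000000011111111)·(110010111110111) mod 2 = 0+0+0+0+0+0+0+1+1+1+1+0+1+1+1 mod 2 = 1
Syndrome = 1011
Non-zero syndrome: error at position 13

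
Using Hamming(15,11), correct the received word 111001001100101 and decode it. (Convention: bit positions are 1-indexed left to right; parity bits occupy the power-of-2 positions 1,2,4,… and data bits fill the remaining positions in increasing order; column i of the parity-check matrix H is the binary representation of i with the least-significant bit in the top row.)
Syndrome s = H · r^T (mod 2), r = 111001001100101:
  s[0] = (101010101010101)·(111001001100101) mod 2 = 1+0+1+0+0+0+0+0+1+0+0+0+1+0+1 mod 2 = 1
  s[1] = (011001100110011)·(111001001100101) mod 2 = 0+1+1+0+0+1+0+0+0+1+0+0+0+0+1 mod 2 = 1
  s[2] = (000111100001111)·(111001001100101) mod 2 = 0+0+0+0+0+1+0+0+0+0+0+0+1+0+1 mod 2 = 1
  s[3] = (000000011111111)·(111001001100101) mod 2 = 0+0+0+0+0+0+0+0+1+1+0+0+1+0+1 mod 2 = 0
Syndrome = 1110
Column 7 of H equals this syndrome → error at bit 7 (1-indexed).
Flip bit 7: 111001001100101 → 111001101100101
Extract data bits at positions {3,5,6,7,9,10,11,12,13,14,15}: 10111100101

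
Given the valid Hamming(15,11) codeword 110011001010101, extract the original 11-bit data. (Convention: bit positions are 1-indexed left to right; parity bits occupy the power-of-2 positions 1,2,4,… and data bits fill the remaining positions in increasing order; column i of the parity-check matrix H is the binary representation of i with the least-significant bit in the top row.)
Parity bits occupy power-of-2 positions; data bits are at positions {3,5,6,7,9,10,11,12,13,14,15} (1-indexed).
Extract: c[3]=0 c[5]=1 c[6]=1 c[7]=0 c[9]=1 c[10]=0 c[11]=1 c[12]=0 c[13]=1 c[14]=0 c[15]=1
Data = 01101010101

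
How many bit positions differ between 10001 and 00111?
XOR = 10110, count of 1s = 3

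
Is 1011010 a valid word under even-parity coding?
Sum of all bits: 1+0+1+1+0+1+0 = 4; 4 mod 2 = 0. Result is 0 → valid parity.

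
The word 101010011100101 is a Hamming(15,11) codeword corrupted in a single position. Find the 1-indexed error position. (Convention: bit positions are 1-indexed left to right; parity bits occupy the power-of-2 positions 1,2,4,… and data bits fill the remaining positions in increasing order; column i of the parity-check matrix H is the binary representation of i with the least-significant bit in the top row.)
Syndrome s = H · r^T (mod 2), r = 101010011100101:
  s[0] = (101010101010101)·(101010011100101) mod 2 = 1+0+1+0+1+0+0+0+1+0+0+0+1+0+1 mod 2 = 0
  s[1] = (011001100110011)·(101010011100101) mod 2 = 0+0+1+0+0+0+0+0+0+1+0+0+0+0+1 mod 2 = 1
  s[2] = (000111100001111)·(101010011100101) mod 2 = 0+0+0+0+1+0+0+0+0+0+0+0+1+0+1 mod 2 = 1
  s[3] = (000000011111111)·(101010011100101) mod 2 = 0+0+0+0+0+0+0+1+1+1+0+0+1+0+1 mod 2 = 1
Syndrome = 0111
Column i of H is the binary representation of i, so the syndrome is the binary index of the flipped bit.
Read s = 0111 with s[0] as LSB: 0·2^0 + 1·2^1 + 1·2^2 + 1·2^3 = 14.
Error is at bit position 14.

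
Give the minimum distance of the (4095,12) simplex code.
d_min = 2048 (every nonzero codeword of the simplex code S_12 has weight 2^(r−1) = 2048).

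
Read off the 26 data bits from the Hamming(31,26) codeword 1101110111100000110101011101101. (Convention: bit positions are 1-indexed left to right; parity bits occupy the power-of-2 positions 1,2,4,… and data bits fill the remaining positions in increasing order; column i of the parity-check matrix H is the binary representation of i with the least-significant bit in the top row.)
Parity bits occupy power-of-2 positions; data bits are at positions {3,5,6,7,9,10,11,12,13,14,15,17,18,19,20,21,22,23,24,25,26,27,28,29,30,31} (1-indexed).
Extract: c[3]=0 c[5]=1 c[6]=1 c[7]=0 c[9]=1 c[10]=1 c[11]=1 c[12]=0 c[13]=0 c[14]=0 c[15]=0 c[17]=1 c[18]=1 c[19]=0 c[20]=1 c[21]=0 c[22]=1 c[23]=0 c[24]=1 c[25]=1 c[26]=1 c[27]=0 c[28]=1 c[29]=1 c[30]=0 c[31]=1
Data = 01101110000110101011101101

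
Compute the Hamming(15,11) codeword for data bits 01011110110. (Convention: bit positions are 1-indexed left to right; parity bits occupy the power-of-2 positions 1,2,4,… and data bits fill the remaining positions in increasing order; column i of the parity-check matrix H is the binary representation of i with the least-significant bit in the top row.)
Codeword c = d · G (mod 2), d = 01011110110:
  c[0] = d·G[:,0] = (01011110110)·(11011010101) mod 2 = 0+1+0+1+1+0+1+0+1+0+0 mod 2 = 1
  c[1] = d·G[:,1] = (01011110110)·(10110110011) mod 2 = 0+0+0+1+0+1+1+0+0+1+0 mod 2 = 0
  c[2] = d·G[:,2] = (01011110110)·(10000000000) mod 2 = 0+0+0+0+0+0+0+0+0+0+0 mod 2 = 0
  c[3] = d·G[:,3] = (01011110110)·(01110001111) mod 2 = 0+1+0+1+0+0+0+0+1+1+0 mod 2 = 0
  c[4] = d·G[:,4] = (01011110110)·(01000000000) mod 2 = 0+1+0+0+0+0+0+0+0+0+0 mod 2 = 1
  c[5] = d·G[:,5] = (01011110110)·(00100000000) mod 2 = 0+0+0+0+0+0+0+0+0+0+0 mod 2 = 0
  c[6] = d·G[:,6] = (01011110110)·(00010000000) mod 2 = 0+0+0+1+0+0+0+0+0+0+0 mod 2 = 1
  c[7] = d·G[:,7] = (01011110110)·(00001111111) mod 2 = 0+0+0+0+1+1+1+0+1+1+0 mod 2 = 1
  c[8] = d·G[:,8] = (01011110110)·(00001000000) mod 2 = 0+0+0+0+1+0+0+0+0+0+0 mod 2 = 1
  c[9] = d·G[:,9] = (01011110110)·(00000100000) mod 2 = 0+0+0+0+0+1+0+0+0+0+0 mod 2 = 1
  c[10] = d·G[:,10] = (01011110110)·(00000010000) mod 2 = 0+0+0+0+0+0+1+0+0+0+0 mod 2 = 1
  c[11] = d·G[:,11] = (01011110110)·(00000001000) mod 2 = 0+0+0+0+0+0+0+0+0+0+0 mod 2 = 0
  c[12] = d·G[:,12] = (01011110110)·(00000000100) mod 2 = 0+0+0+0+0+0+0+0+1+0+0 mod 2 = 1
  c[13] = d·G[:,13] = (01011110110)·(00000000010) mod 2 = 0+0+0+0+0+0+0+0+0+1+0 mod 2 = 1
  c[14] = d·G[:,14] = (01011110110)·(00000000001) mod 2 = 0+0+0+0+0+0+0+0+0+0+0 mod 2 = 0
Codeword = 100010111110110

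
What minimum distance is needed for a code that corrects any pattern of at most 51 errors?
Correcting t errors requires d_min ≥ 2t + 1 = 2·51 + 1 = 103.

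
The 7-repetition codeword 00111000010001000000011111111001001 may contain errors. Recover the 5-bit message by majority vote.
Split into 7-bit blocks and majority-vote each:
  block 1 = 0011100: 3 ones, 4 zeros → 0
  block 2 = 0010001: 2 ones, 5 zeros → 0
  block 3 = 0000000: 0 ones, 7 zeros → 0
  block 4 = 1111111: 7 ones, 0 zeros → 1
  block 5 = 1001001: 3 ones, 4 zeros → 0
Decoded = 00010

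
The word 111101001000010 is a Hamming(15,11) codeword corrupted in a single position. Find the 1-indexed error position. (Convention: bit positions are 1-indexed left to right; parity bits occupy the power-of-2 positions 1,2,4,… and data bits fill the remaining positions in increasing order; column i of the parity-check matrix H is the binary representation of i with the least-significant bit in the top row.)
Syndrome s = H · r^T (mod 2), r = 111101001000010:
  s[0] = (101010101010101)·(111101001000010) mod 2 = 1+0+1+0+0+0+0+0+1+0+0+0+0+0+0 mod 2 = 1
  s[1] = (011001100110011)·(111101001000010) mod 2 = 0+1+1+0+0+1+0+0+0+0+0+0+0+1+0 mod 2 = 0
  s[2] = (000111100001111)·(111101001000010) mod 2 = 0+0+0+1+0+1+0+0+0+0+0+0+0+1+0 mod 2 = 1
  s[3] = (000000011111111)·(111101001000010) mod 2 = 0+0+0+0+0+0+0+0+1+0+0+0+0+1+0 mod 2 = 0
Syndrome = 1010
Column i of H is the binary representation of i, so the syndrome is the binary index of the flipped bit.
Read s = 1010 with s[0] as LSB: 1·2^0 + 0·2^1 + 1·2^2 + 0·2^3 = 5.
Error is at bit position 5.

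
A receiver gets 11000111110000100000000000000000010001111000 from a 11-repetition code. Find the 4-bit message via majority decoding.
Split into 11-bit blocks and majority-vote each:
  block 1 = 11000111110: 7 ones, 4 zeros → 1
  block 2 = 00010000000: 1 ones, 10 zeros → 0
  block 3 = 00000000000: 0 ones, 11 zeros → 0
  block 4 = 10001111000: 5 ones, 6 zeros → 0
Decoded = 1000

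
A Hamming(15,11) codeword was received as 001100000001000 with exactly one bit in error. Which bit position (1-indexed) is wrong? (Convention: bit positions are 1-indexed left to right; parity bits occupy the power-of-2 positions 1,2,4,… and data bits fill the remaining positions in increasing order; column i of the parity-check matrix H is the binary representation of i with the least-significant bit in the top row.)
Syndrome s = H · r^T (mod 2), r = 001100000001000:
  s[0] = (101010101010101)·(001100000001000) mod 2 = 0+0+1+0+0+0+0+0+0+0+0+0+0+0+0 mod 2 = 1
  s[1] = (011001100110011)·(001100000001000) mod 2 = 0+0+1+0+0+0+0+0+0+0+0+0+0+0+0 mod 2 = 1
  s[2] = (000111100001111)·(001100000001000) mod 2 = 0+0+0+1+0+0+0+0+0+0+0+1+0+0+0 mod 2 = 0
  s[3] = (000000011111111)·(001100000001000) mod 2 = 0+0+0+0+0+0+0+0+0+0+0+1+0+0+0 mod 2 = 1
Syndrome = 1101
Column i of H is the binary representation of i, so the syndrome is the binary index of the flipped bit.
Read s = 1101 with s[0] as LSB: 1·2^0 + 1·2^1 + 0·2^2 + 1·2^3 = 11.
Error is at bit position 11.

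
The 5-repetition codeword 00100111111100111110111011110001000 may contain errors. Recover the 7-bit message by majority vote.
Split into 5-bit blocks and majority-vote each:
  block 1 = 00100: 1 ones, 4 zeros → 0
  block 2 = 11111: 5 ones, 0 zeros → 1
  block 3 = 11001: 3 ones, 2 zeros → 1
  block 4 = 11110: 4 ones, 1 zeros → 1
  block 5 = 11101: 4 ones, 1 zeros → 1
  block 6 = 11100: 3 ones, 2 zeros → 1
  block 7 = 01000: 1 ones, 4 zeros → 0
Decoded = 0111110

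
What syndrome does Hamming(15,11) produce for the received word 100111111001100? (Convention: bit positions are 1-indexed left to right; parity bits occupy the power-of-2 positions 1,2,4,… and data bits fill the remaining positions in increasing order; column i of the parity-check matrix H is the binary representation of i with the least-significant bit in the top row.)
Syndrome s = H · r^T (mod 2), r = 100111111001100:
  s[0] = (101010101010101)·(100111111001100) mod 2 = 1+0+0+0+1+0+1+0+1+0+0+0+1+0+0 mod 2 = 1
  s[1] = (011001100110011)·(100111111001100) mod 2 = 0+0+0+0+0+1+1+0+0+0+0+0+0+0+0 mod 2 = 0
  s[2] = (000111100001111)·(100111111001100) mod 2 = 0+0+0+1+1+1+1+0+0+0+0+1+1+0+0 mod 2 = 0
  s[3] = (000000011111111)·(100111111001100) mod 2 = 0+0+0+0+0+0+0+1+1+0+0+1+1+0+0 mod 2 = 0
Syndrome = 1000
Non-zero syndrome: error at position 1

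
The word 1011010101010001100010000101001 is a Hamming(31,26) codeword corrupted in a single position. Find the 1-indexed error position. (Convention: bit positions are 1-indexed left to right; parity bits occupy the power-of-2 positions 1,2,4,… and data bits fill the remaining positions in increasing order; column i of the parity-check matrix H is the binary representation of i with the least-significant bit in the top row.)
Syndrome s = H · r^T (mod 2), r = 1011010101010001100010000101001:
  s[0] = (1010101010101010101010101010101)·(1011010101010001100010000101001) mod 2 = 1+0+1+0+0+0+0+0+0+0+0+0+0+0+0+0+1+0+0+0+1+0+0+0+0+0+0+0+0+0+1 mod 2 = 1
  s[1] = (0110011001100110011001100110011)·(1011010101010001100010000101001) mod 2 = 0+0+1+0+0+1+0+0+0+1+0+0+0+0+0+0+0+0+0+0+0+0+0+0+0+1+0+0+0+0+1 mod 2 = 1
  s[2] = (0001111000011110000111100001111)·(1011010101010001100010000101001) mod 2 = 0+0+0+1+0+1+0+0+0+0+0+1+0+0+0+0+0+0+0+0+1+0+0+0+0+0+0+1+0+0+1 mod 2 = 0
  s[3] = (0000000111111110000000011111111)·(1011010101010001100010000101001) mod 2 = 0+0+0+0+0+0+0+1+0+1+0+1+0+0+0+0+0+0+0+0+0+0+0+0+0+1+0+1+0+0+1 mod 2 = 0
  s[4] = (0000000000000001111111111111111)·(1011010101010001100010000101001) mod 2 = 0+0+0+0+0+0+0+0+0+0+0+0+0+0+0+1+1+0+0+0+1+0+0+0+0+1+0+1+0+0+1 mod 2 = 0
Syndrome = 11000
Column i of H is the binary representation of i, so the syndrome is the binary index of the flipped bit.
Read s = 11000 with s[0] as LSB: 1·2^0 + 1·2^1 + 0·2^2 + 0·2^3 + 0·2^4 = 3.
Error is at bit position 3.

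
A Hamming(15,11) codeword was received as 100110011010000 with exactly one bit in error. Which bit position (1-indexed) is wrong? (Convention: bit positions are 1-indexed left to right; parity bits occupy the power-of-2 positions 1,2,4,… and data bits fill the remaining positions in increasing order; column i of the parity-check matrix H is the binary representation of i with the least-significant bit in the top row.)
Syndrome s = H · r^T (mod 2), r = 100110011010000:
  s[0] = (101010101010101)·(100110011010000) mod 2 = 1+0+0+0+1+0+0+0+1+0+1+0+0+0+0 mod 2 = 0
  s[1] = (011001100110011)·(100110011010000) mod 2 = 0+0+0+0+0+0+0+0+0+0+1+0+0+0+0 mod 2 = 1
  s[2] = (000111100001111)·(100110011010000) mod 2 = 0+0+0+1+1+0+0+0+0+0+0+0+0+0+0 mod 2 = 0
  s[3] = (000000011111111)·(100110011010000) mod 2 = 0+0+0+0+0+0+0+1+1+0+1+0+0+0+0 mod 2 = 1
Syndrome = 0101
Column i of H is the binary representation of i, so the syndrome is the binary index of the flipped bit.
Read s = 0101 with s[0] as LSB: 0·2^0 + 1·2^1 + 0·2^2 + 1·2^3 = 10.
Error is at bit position 10.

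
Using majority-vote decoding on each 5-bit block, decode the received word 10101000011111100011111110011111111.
Split into 5-bit blocks and majority-vote each:
  block 1 = 10101: 3 ones, 2 zeros → 1
  block 2 = 00001: 1 ones, 4 zeros → 0
  block 3 = 11111: 5 ones, 0 zeros → 1
  block 4 = 00011: 2 ones, 3 zeros → 0
  block 5 = 11111: 5 ones, 0 zeros → 1
  block 6 = 00111: 3 ones, 2 zeros → 1
  block 7 = 11111: 5 ones, 0 zeros → 1
Decoded = 1010111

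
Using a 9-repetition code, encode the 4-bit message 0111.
Repeat each bit 9× and concatenate:
0→000000000  1→111111111  1→111111111  1→111111111
Codeword = 000000000111111111111111111111111111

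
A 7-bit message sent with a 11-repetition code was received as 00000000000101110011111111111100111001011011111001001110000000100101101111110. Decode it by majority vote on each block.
Split into 11-bit blocks and majority-vote each:
  block 1 = 00000000000: 0 ones, 11 zeros → 0
  block 2 = 10111001111: 8 ones, 3 zeros → 1
  block 3 = 11111111001: 9 ones, 2 zeros → 1
  block 4 = 11001011011: 7 ones, 4 zeros → 1
  block 5 = 11100100111: 7 ones, 4 zeros → 1
  block 6 = 00000001001: 2 ones, 9 zeros → 0
  block 7 = 01101111110: 8 ones, 3 zeros → 1
Decoded = 0111101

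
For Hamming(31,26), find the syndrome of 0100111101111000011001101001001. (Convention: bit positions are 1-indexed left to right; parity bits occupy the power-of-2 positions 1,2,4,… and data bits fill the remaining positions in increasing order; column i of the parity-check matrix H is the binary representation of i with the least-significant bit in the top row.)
Syndrome s = H · r^T (mod 2), r = 0100111101111000011001101001001:
  s[0] = (1010101010101010101010101010101)·(0100111101111000011001101001001) mod 2 = 0+0+0+0+1+0+1+0+0+0+1+0+1+0+0+0+0+0+1+0+0+0+1+0+1+0+0+0+0+0+1 mod 2 = 0
  s[1] = (0110011001100110011001100110011)·(0100111101111000011001101001001) mod 2 = 0+1+0+0+0+1+1+0+0+1+1+0+0+0+0+0+0+1+1+0+0+1+1+0+0+0+0+0+0+0+1 mod 2 = 0
  s[2] = (0001111000011110000111100001111)·(0100111101111000011001101001001) mod 2 = 0+0+0+0+1+1+1+0+0+0+0+1+1+0+0+0+0+0+0+0+0+1+1+0+0+0+0+1+0+0+1 mod 2 = 1
  s[3] = (0000000111111110000000011111111)·(0100111101111000011001101001001) mod 2 = 0+0+0+0+0+0+0+1+0+1+1+1+1+0+0+0+0+0+0+0+0+0+0+0+1+0+0+1+0+0+1 mod 2 = 0
  s[4] = (0000000000000001111111111111111)·(0100111101111000011001101001001) mod 2 = 0+0+0+0+0+0+0+0+0+0+0+0+0+0+0+0+0+1+1+0+0+1+1+0+1+0+0+1+0+0+1 mod 2 = 1
Syndrome = 00101
Non-zero syndrome: error at position 20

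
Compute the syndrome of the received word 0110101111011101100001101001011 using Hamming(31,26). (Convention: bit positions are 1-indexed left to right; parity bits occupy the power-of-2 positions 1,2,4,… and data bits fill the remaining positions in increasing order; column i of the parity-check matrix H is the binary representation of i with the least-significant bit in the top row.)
Syndrome s = H · r^T (mod 2), r = 0110101111011101100001101001011:
  s[0] = (1010101010101010101010101010101)·(0110101111011101100001101001011) mod 2 = 0+0+1+0+1+0+1+0+1+0+0+0+1+0+0+0+1+0+0+0+0+0+1+0+1+0+0+0+0+0+1 mod 2 = 1
  s[1] = (0110011001100110011001100110011)·(0110101111011101100001101001011) mod 2 = 0+1+1+0+0+0+1+0+0+1+0+0+0+1+0+0+0+0+0+0+0+1+1+0+0+0+0+0+0+1+1 mod 2 = 1
  s[2] = (0001111000011110000111100001111)·(0110101111011101100001101001011) mod 2 = 0+0+0+0+1+0+1+0+0+0+0+1+1+1+0+0+0+0+0+0+0+1+1+0+0+0+0+1+0+1+1 mod 2 = 0
  s[3] = (0000000111111110000000011111111)·(0110101111011101100001101001011) mod 2 = 0+0+0+0+0+0+0+1+1+1+0+1+1+1+0+0+0+0+0+0+0+0+0+0+1+0+0+1+0+1+1 mod 2 = 0
  s[4] = (0000000000000001111111111111111)·(0110101111011101100001101001011) mod 2 = 0+0+0+0+0+0+0+0+0+0+0+0+0+0+0+1+1+0+0+0+0+1+1+0+1+0+0+1+0+1+1 mod 2 = 0
Syndrome = 11000
Non-zero syndrome: error at position 3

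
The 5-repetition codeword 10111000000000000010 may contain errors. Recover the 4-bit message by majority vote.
Split into 5-bit blocks and majority-vote each:
  block 1 = 10111: 4 ones, 1 zeros → 1
  block 2 = 00000: 0 ones, 5 zeros → 0
  block 3 = 00000: 0 ones, 5 zeros → 0
  block 4 = 00010: 1 ones, 4 zeros → 0
Decoded = 1000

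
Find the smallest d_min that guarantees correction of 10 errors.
Correcting t errors requires d_min ≥ 2t + 1 = 2·10 + 1 = 21.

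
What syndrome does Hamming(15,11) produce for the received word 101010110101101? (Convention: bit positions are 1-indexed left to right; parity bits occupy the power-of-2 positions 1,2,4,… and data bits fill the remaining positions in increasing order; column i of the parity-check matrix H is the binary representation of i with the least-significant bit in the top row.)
Syndrome s = H · r^T (mod 2), r = 101010110101101:
  s[0] = (101010101010101)·(101010110101101) mod 2 = 1+0+1+0+1+0+1+0+0+0+0+0+1+0+1 mod 2 = 0
  s[1] = (011001100110011)·(101010110101101) mod 2 = 0+0+1+0+0+0+1+0+0+1+0+0+0+0+1 mod 2 = 0
  s[2] = (000111100001111)·(101010110101101) mod 2 = 0+0+0+0+1+0+1+0+0+0+0+1+1+0+1 mod 2 = 1
  s[3] = (000000011111111)·(101010110101101) mod 2 = 0+0+0+0+0+0+0+1+0+1+0+1+1+0+1 mod 2 = 1
Syndrome = 0011
Non-zero syndrome: error at position 12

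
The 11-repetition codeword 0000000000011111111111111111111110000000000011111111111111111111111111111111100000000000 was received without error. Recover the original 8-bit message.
Split into 11-bit blocks: 00000000000 11111111111 11111111111 00000000000 11111111111 11111111111 11111111111 00000000000
Data = 01101110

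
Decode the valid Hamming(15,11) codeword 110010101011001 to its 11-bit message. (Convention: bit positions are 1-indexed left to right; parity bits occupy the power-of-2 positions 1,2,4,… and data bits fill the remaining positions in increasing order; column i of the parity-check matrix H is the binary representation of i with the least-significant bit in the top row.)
Parity bits occupy power-of-2 positions; data bits are at positions {3,5,6,7,9,10,11,12,13,14,15} (1-indexed).
Extract: c[3]=0 c[5]=1 c[6]=0 c[7]=1 c[9]=1 c[10]=0 c[11]=1 c[12]=1 c[13]=0 c[14]=0 c[15]=1
Data = 01011011001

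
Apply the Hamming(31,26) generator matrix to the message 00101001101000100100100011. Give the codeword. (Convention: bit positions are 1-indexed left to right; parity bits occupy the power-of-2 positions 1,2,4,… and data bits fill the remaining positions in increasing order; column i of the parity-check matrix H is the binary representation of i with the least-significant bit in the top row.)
Codeword c = d · G (mod 2), d = 00101001101000100100100011:
  c[0] = d·G[:,0] = (00101001101000100100100011)·(11011010101101010101010101) mod 2 = 0+0+0+0+1+0+0+0+1+0+1+0+0+0+0+0+0+1+0+0+0+0+0+0+0+1 mod 2 = 1
  c[1] = d·G[:,1] = (00101001101000100100100011)·(10110110011011001100110011) mod 2 = 0+0+1+0+0+0+0+0+0+0+1+0+0+0+0+0+0+1+0+0+1+0+0+0+1+1 mod 2 = 0
  c[2] = d·G[:,2] = (00101001101000100100100011)·(10000000000000000000000000) mod 2 = 0+0+0+0+0+0+0+0+0+0+0+0+0+0+0+0+0+0+0+0+0+0+0+0+0+0 mod 2 = 0
  c[3] = d·G[:,3] = (00101001101000100100100011)·(01110001111000111100001111) mod 2 = 0+0+1+0+0+0+0+1+1+0+1+0+0+0+1+0+0+1+0+0+0+0+0+0+1+1 mod 2 = 0
  c[4] = d·G[:,4] = (00101001101000100100100011)·(01000000000000000000000000) mod 2 = 0+0+0+0+0+0+0+0+0+0+0+0+0+0+0+0+0+0+0+0+0+0+0+0+0+0 mod 2 = 0
  c[5] = d·G[:,5] = (00101001101000100100100011)·(00100000000000000000000000) mod 2 = 0+0+1+0+0+0+0+0+0+0+0+0+0+0+0+0+0+0+0+0+0+0+0+0+0+0 mod 2 = 1
  c[6] = d·G[:,6] = (00101001101000100100100011)·(00010000000000000000000000) mod 2 = 0+0+0+0+0+0+0+0+0+0+0+0+0+0+0+0+0+0+0+0+0+0+0+0+0+0 mod 2 = 0
  c[7] = d·G[:,7] = (00101001101000100100100011)·(00001111111000000011111111) mod 2 = 0+0+0+0+1+0+0+1+1+0+1+0+0+0+0+0+0+0+0+0+1+0+0+0+1+1 mod 2 = 1
  c[8] = d·G[:,8] = (00101001101000100100100011)·(00001000000000000000000000) mod 2 = 0+0+0+0+1+0+0+0+0+0+0+0+0+0+0+0+0+0+0+0+0+0+0+0+0+0 mod 2 = 1
  c[9] = d·G[:,9] = (00101001101000100100100011)·(00000100000000000000000000) mod 2 = 0+0+0+0+0+0+0+0+0+0+0+0+0+0+0+0+0+0+0+0+0+0+0+0+0+0 mod 2 = 0
  c[10] = d·G[:,10] = (00101001101000100100100011)·(00000010000000000000000000) mod 2 = 0+0+0+0+0+0+0+0+0+0+0+0+0+0+0+0+0+0+0+0+0+0+0+0+0+0 mod 2 = 0
  c[11] = d·G[:,11] = (00101001101000100100100011)·(00000001000000000000000000) mod 2 = 0+0+0+0+0+0+0+1+0+0+0+0+0+0+0+0+0+0+0+0+0+0+0+0+0+0 mod 2 = 1
  c[12] = d·G[:,12] = (00101001101000100100100011)·(00000000100000000000000000) mod 2 = 0+0+0+0+0+0+0+0+1+0+0+0+0+0+0+0+0+0+0+0+0+0+0+0+0+0 mod 2 = 1
  c[13] = d·G[:,13] = (00101001101000100100100011)·(00000000010000000000000000) mod 2 = 0+0+0+0+0+0+0+0+0+0+0+0+0+0+0+0+0+0+0+0+0+0+0+0+0+0 mod 2 = 0
  c[14] = d·G[:,14] = (00101001101000100100100011)·(00000000001000000000000000) mod 2 = 0+0+0+0+0+0+0+0+0+0+1+0+0+0+0+0+0+0+0+0+0+0+0+0+0+0 mod 2 = 1
  c[15] = d·G[:,15] = (00101001101000100100100011)·(00000000000111111111111111) mod 2 = 0+0+0+0+0+0+0+0+0+0+0+0+0+0+1+0+0+1+0+0+1+0+0+0+1+1 mod 2 = 1
  c[16] = d·G[:,16] = (00101001101000100100100011)·(00000000000100000000000000) mod 2 = 0+0+0+0+0+0+0+0+0+0+0+0+0+0+0+0+0+0+0+0+0+0+0+0+0+0 mod 2 = 0
  c[17] = d·G[:,17] = (00101001101000100100100011)·(00000000000010000000000000) mod 2 = 0+0+0+0+0+0+0+0+0+0+0+0+0+0+0+0+0+0+0+0+0+0+0+0+0+0 mod 2 = 0
  c[18] = d·G[:,18] = (00101001101000100100100011)·(00000000000001000000000000) mod 2 = 0+0+0+0+0+0+0+0+0+0+0+0+0+0+0+0+0+0+0+0+0+0+0+0+0+0 mod 2 = 0
  c[19] = d·G[:,19] = (00101001101000100100100011)·(00000000000000100000000000) mod 2 = 0+0+0+0+0+0+0+0+0+0+0+0+0+0+1+0+0+0+0+0+0+0+0+0+0+0 mod 2 = 1
  c[20] = d·G[:,20] = (00101001101000100100100011)·(00000000000000010000000000) mod 2 = 0+0+0+0+0+0+0+0+0+0+0+0+0+0+0+0+0+0+0+0+0+0+0+0+0+0 mod 2 = 0
  c[21] = d·G[:,21] = (00101001101000100100100011)·(00000000000000001000000000) mod 2 = 0+0+0+0+0+0+0+0+0+0+0+0+0+0+0+0+0+0+0+0+0+0+0+0+0+0 mod 2 = 0
  c[22] = d·G[:,22] = (00101001101000100100100011)·(00000000000000000100000000) mod 2 = 0+0+0+0+0+0+0+0+0+0+0+0+0+0+0+0+0+1+0+0+0+0+0+0+0+0 mod 2 = 1
  c[23] = d·G[:,23] = (00101001101000100100100011)·(00000000000000000010000000) mod 2 = 0+0+0+0+0+0+0+0+0+0+0+0+0+0+0+0+0+0+0+0+0+0+0+0+0+0 mod 2 = 0
  c[24] = d·G[:,24] = (00101001101000100100100011)·(00000000000000000001000000) mod 2 = 0+0+0+0+0+0+0+0+0+0+0+0+0+0+0+0+0+0+0+0+0+0+0+0+0+0 mod 2 = 0
  c[25] = d·G[:,25] = (00101001101000100100100011)·(00000000000000000000100000) mod 2 = 0+0+0+0+0+0+0+0+0+0+0+0+0+0+0+0+0+0+0+0+1+0+0+0+0+0 mod 2 = 1
  c[26] = d·G[:,26] = (00101001101000100100100011)·(00000000000000000000010000) mod 2 = 0+0+0+0+0+0+0+0+0+0+0+0+0+0+0+0+0+0+0+0+0+0+0+0+0+0 mod 2 = 0
  c[27] = d·G[:,27] = (00101001101000100100100011)·(00000000000000000000001000) mod 2 = 0+0+0+0+0+0+0+0+0+0+0+0+0+0+0+0+0+0+0+0+0+0+0+0+0+0 mod 2 = 0
  c[28] = d·G[:,28] = (00101001101000100100100011)·(00000000000000000000000100) mod 2 = 0+0+0+0+0+0+0+0+0+0+0+0+0+0+0+0+0+0+0+0+0+0+0+0+0+0 mod 2 = 0
  c[29] = d·G[:,29] = (00101001101000100100100011)·(00000000000000000000000010) mod 2 = 0+0+0+0+0+0+0+0+0+0+0+0+0+0+0+0+0+0+0+0+0+0+0+0+1+0 mod 2 = 1
  c[30] = d·G[:,30] = (00101001101000100100100011)·(00000000000000000000000001) mod 2 = 0+0+0+0+0+0+0+0+0+0+0+0+0+0+0+0+0+0+0+0+0+0+0+0+0+1 mod 2 = 1
Codeword = 1000010110011011000100100100011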